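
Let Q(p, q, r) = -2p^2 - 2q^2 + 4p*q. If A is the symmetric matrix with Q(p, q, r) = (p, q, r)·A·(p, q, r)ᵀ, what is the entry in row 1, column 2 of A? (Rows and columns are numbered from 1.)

The coefficient of p·q in Q is 4. For a symmetric A this equals A[1,2] + A[2,1] = 2·A[1,2].
So A[1,2] = 4/2 = 2.

2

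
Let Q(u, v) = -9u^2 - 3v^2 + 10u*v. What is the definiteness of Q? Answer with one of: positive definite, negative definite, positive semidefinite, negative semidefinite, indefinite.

negative definite

The symmetric matrix of Q is [[-9, 5], [5, -3]].
For the 2×2 matrix [[-9, 5], [5, -3]]: det = -9·-3 − (5)² = 2, trace = -12.
det > 0 so both eigenvalues share the sign of the trace; trace = -12 < 0 ⇒ both negative.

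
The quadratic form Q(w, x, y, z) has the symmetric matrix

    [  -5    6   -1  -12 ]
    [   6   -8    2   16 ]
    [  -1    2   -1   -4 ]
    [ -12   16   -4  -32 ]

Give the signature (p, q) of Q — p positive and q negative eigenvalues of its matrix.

Congruent diagonalization of A (simultaneous row and column reduction) yields pivots -5, -4/5, 0, 0.
So there are 2 negative, 2 zero pivots.

(0, 2)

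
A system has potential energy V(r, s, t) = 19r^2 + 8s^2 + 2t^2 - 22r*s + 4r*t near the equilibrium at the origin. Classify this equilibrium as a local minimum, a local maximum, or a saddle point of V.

The Hessian at the origin is H = [[38, -22, 4], [-22, 16, 0], [4, 0, 4]].
Congruent diagonalization of H (simultaneous row and column reduction) yields pivots 38, 62/19, 60/31.
Counting signs: 3 positive.
H is positive definite, so the origin is a strict local minimum.

local minimum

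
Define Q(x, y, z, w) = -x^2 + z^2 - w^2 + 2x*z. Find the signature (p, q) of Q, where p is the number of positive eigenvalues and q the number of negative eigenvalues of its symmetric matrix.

(1, 2)

Write A = [[-1, 0, 1, 0], [0, 0, 0, 0], [1, 0, 1, 0], [0, 0, 0, -1]].
Congruent diagonalization of A (simultaneous row and column reduction) yields pivots -1, 0, 2, -1.
So there are 1 positive, 2 negative, 1 zero pivots.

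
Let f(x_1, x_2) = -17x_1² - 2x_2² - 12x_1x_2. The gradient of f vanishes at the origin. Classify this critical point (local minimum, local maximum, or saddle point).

The Hessian at the origin is H = [[-34, -12], [-12, -4]].
det H = -34·-4 − (-12)² = -8 < 0, so H is indefinite.
Therefore the origin is a saddle point.

saddle point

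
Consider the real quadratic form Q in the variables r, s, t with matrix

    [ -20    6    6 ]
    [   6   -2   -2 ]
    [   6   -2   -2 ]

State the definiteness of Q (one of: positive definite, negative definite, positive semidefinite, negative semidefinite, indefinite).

Congruent diagonalization of A (simultaneous row and column reduction) yields pivots -20, -1/5, 0.
That gives 2 negative, 1 zero pivots.
Hence Q is negative semidefinite.

negative semidefinite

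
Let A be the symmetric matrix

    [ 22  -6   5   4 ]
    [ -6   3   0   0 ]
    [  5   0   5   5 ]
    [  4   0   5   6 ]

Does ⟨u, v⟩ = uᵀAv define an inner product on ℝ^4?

An LDLᵀ factorisation of A has diagonal entries 22, 15/11, 5/2, 4/5.
That gives 4 positive pivots.
Hence Q is positive definite.
⟨·,·⟩ is an inner product exactly when A is positive definite.

yes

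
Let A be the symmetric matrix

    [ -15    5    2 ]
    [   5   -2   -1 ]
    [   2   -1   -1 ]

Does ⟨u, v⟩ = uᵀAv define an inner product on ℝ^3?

Leading principal minors: Δ_1 = -15, Δ_2 = 5, Δ_3 = -2.
The signs alternate starting with Δ_1 < 0, so by Sylvester's criterion Q is negative definite.
⟨·,·⟩ is an inner product exactly when A is positive definite.

no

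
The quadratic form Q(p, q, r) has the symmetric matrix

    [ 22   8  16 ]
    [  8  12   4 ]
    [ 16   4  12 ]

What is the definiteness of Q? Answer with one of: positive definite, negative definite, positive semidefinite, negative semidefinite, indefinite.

positive semidefinite

Row-reducing A symmetrically gives the diagonal entries 22, 100/11, 0.
So there are 2 positive, 1 zero pivots.
Hence Q is positive semidefinite.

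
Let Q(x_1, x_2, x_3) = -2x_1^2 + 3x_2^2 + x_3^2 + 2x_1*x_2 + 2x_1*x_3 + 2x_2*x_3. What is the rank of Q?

Write A = [[-2, 1, 1], [1, 3, 1], [1, 1, 1]].
Row-reducing A symmetrically gives the diagonal entries -2, 7/2, 6/7.
So there are 2 positive, 1 negative pivots.
The rank is the number of nonzero pivots: 3.

3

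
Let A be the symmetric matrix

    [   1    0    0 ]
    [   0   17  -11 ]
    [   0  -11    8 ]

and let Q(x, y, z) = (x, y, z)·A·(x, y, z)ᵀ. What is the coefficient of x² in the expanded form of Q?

The coefficient of x² is the diagonal entry A[1,1] = 1.

1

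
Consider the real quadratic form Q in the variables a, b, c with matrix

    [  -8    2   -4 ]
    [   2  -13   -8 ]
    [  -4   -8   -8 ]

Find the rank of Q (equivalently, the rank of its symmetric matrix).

3

Symmetric row and column elimination reduces A to a congruent diagonal form with pivots -8, -25/2, 12/25.
Counting signs: 1 positive, 2 negative.
The rank is the number of nonzero pivots: 3.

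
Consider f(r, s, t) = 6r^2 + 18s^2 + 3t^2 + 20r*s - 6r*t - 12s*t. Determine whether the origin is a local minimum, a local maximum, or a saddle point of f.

The Hessian at the origin is H = [[12, 20, -6], [20, 36, -12], [-6, -12, 6]].
Applying the same elementary operations to the rows and columns of H produces a congruent diagonal matrix with entries 12, 8/3, 3/2.
So there are 3 positive pivots.
H is positive definite, so the origin is a strict local minimum.

local minimum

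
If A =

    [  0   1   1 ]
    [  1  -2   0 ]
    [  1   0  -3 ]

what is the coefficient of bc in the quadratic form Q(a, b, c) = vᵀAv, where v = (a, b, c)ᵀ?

0

The coefficient of bc is A[2,3] + A[3,2] = 2·0 = 0.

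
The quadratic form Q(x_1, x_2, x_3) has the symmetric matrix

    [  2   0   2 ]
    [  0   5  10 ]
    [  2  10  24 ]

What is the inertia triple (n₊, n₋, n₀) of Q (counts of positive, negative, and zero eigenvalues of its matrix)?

Symmetric row and column elimination reduces A to a congruent diagonal form with pivots 2, 5, 2.
That gives 3 positive pivots.

(3, 0, 0)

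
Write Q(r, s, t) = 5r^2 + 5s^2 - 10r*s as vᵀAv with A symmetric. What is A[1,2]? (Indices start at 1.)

-5

The coefficient of r·s in Q is -10. For a symmetric A this equals A[1,2] + A[2,1] = 2·A[1,2].
So A[1,2] = -10/2 = -5.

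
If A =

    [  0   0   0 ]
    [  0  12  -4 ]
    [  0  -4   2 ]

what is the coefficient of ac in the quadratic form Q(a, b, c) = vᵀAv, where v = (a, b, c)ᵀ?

0

The coefficient of ac is A[1,3] + A[3,1] = 2·0 = 0.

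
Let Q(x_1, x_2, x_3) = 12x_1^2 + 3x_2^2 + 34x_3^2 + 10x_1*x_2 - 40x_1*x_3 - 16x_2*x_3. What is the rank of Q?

3

The associated matrix is A = [[12, 5, -20], [5, 3, -8], [-20, -8, 34]].
Row-reducing A symmetrically gives the diagonal entries 12, 11/12, 6/11.
That gives 3 positive pivots.
The rank is the number of nonzero pivots: 3.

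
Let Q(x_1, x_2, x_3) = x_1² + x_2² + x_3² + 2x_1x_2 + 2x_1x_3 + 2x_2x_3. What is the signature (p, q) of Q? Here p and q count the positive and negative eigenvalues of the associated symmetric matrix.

The associated matrix is A = [[1, 1, 1], [1, 1, 1], [1, 1, 1]].
Congruent diagonalization of A (simultaneous row and column reduction) yields pivots 1, 0, 0.
That gives 1 positive, 2 zero pivots.

(1, 0)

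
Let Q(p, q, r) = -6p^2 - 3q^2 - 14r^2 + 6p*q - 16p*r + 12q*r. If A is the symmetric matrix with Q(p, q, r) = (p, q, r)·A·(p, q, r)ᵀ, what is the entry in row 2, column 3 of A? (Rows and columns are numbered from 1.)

The coefficient of q·r in Q is 12. For a symmetric A this equals A[2,3] + A[3,2] = 2·A[2,3].
So A[2,3] = 12/2 = 6.

6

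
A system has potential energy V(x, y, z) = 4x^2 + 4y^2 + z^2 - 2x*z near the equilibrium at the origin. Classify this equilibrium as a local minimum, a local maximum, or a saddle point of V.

local minimum

The Hessian at the origin is H = [[8, 0, -2], [0, 8, 0], [-2, 0, 2]].
Row-reducing H symmetrically gives the diagonal entries 8, 8, 3/2.
So there are 3 positive pivots.
H is positive definite, so the origin is a strict local minimum.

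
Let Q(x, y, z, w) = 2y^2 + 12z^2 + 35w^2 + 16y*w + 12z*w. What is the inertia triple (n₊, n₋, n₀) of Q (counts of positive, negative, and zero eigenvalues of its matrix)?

(2, 0, 2)

Write A = [[0, 0, 0, 0], [0, 2, 0, 8], [0, 0, 12, 6], [0, 8, 6, 35]].
Congruent diagonalization of A (simultaneous row and column reduction) yields pivots 0, 2, 12, 0.
That gives 2 positive, 2 zero pivots.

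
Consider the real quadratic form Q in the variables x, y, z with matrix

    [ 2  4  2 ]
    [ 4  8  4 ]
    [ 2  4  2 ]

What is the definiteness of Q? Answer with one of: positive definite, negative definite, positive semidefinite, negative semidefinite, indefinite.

positive semidefinite

Congruent diagonalization of A (simultaneous row and column reduction) yields pivots 2, 0, 0.
That gives 1 positive, 2 zero pivots.
Hence Q is positive semidefinite.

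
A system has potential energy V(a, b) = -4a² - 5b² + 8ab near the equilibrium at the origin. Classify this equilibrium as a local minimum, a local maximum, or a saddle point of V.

local maximum

The Hessian at the origin is H = [[-8, 8], [8, -10]].
det H = -8·-10 − (8)² = 16 > 0 and H[1,1] = -8 < 0, so H is negative definite.
Therefore the origin is a local maximum.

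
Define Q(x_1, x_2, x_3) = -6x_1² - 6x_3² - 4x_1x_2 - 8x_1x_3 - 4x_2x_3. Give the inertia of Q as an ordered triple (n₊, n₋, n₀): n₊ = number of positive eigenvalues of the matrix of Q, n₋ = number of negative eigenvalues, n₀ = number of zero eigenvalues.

(1, 2, 0)

The symmetric matrix is A = [[-6, -2, -4], [-2, 0, -2], [-4, -2, -6]].
Applying the same elementary operations to the rows and columns of A produces a congruent diagonal matrix with entries -6, 2/3, -4.
That gives 1 positive, 2 negative pivots.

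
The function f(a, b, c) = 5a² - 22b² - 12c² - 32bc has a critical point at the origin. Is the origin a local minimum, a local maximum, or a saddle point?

The Hessian at the origin is H = [[10, 0, 0], [0, -44, -32], [0, -32, -24]].
Applying the same elementary operations to the rows and columns of H produces a congruent diagonal matrix with entries 10, -44, -8/11.
So there are 1 positive, 2 negative pivots.
H is indefinite, so the origin is a saddle point.

saddle point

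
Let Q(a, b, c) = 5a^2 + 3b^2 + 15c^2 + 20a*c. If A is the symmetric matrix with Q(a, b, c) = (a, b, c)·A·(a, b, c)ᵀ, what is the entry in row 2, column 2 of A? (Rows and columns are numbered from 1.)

3

The coefficient of b^2 in Q is 3, and that is exactly A[2,2].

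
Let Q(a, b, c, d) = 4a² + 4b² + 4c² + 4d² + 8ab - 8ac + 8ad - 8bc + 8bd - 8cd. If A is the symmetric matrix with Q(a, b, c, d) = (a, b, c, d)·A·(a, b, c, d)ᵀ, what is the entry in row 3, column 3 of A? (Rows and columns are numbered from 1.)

4

The coefficient of c² in Q is 4, and that is exactly A[3,3].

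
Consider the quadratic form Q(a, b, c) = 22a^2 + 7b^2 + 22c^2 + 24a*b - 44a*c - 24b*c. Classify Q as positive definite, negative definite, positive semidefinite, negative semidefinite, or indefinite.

positive semidefinite

The associated matrix is A = [[22, 12, -22], [12, 7, -12], [-22, -12, 22]].
Congruent diagonalization of A (simultaneous row and column reduction) yields pivots 22, 5/11, 0.
That gives 2 positive, 1 zero pivots.
Hence Q is positive semidefinite.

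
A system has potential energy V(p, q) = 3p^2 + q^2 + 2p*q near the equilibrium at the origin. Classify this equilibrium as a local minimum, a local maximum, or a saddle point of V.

local minimum

The Hessian at the origin is H = [[6, 2], [2, 2]].
det H = 6·2 − (2)² = 8 > 0 and H[1,1] = 6 > 0, so H is positive definite.
Therefore the origin is a local minimum.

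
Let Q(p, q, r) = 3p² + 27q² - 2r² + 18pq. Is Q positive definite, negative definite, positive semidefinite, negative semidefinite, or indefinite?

The associated matrix is A = [[3, 9, 0], [9, 27, 0], [0, 0, -2]].
Congruent diagonalization of A (simultaneous row and column reduction) yields pivots 3, 0, -2.
That gives 1 positive, 1 negative, 1 zero pivots.
Hence Q is indefinite.

indefinite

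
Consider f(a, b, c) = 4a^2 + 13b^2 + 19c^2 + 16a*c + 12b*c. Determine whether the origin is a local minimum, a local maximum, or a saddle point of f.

local minimum

The Hessian at the origin is H = [[8, 0, 16], [0, 26, 12], [16, 12, 38]].
Applying the same elementary operations to the rows and columns of H produces a congruent diagonal matrix with entries 8, 26, 6/13.
Counting signs: 3 positive.
H is positive definite, so the origin is a strict local minimum.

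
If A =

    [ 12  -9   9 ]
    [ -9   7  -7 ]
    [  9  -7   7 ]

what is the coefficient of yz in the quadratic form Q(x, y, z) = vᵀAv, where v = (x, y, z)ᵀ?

-14

The coefficient of yz is A[2,3] + A[3,2] = 2·(-7) = -14.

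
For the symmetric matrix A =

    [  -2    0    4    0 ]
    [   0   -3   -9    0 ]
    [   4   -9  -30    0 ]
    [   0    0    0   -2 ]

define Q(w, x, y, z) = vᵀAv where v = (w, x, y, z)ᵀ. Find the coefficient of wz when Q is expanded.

0

The coefficient of wz is A[1,4] + A[4,1] = 2·0 = 0.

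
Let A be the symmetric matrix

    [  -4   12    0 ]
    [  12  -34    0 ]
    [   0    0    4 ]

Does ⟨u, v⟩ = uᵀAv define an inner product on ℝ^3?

no

Row-reducing A symmetrically gives the diagonal entries -4, 2, 4.
Counting signs: 2 positive, 1 negative.
Hence Q is indefinite.
⟨·,·⟩ is an inner product exactly when A is positive definite.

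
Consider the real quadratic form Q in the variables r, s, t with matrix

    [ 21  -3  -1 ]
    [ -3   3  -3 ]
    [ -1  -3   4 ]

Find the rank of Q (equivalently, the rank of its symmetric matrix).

Row-reducing A symmetrically gives the diagonal entries 21, 18/7, 1/9.
So there are 3 positive pivots.
The rank is the number of nonzero pivots: 3.

3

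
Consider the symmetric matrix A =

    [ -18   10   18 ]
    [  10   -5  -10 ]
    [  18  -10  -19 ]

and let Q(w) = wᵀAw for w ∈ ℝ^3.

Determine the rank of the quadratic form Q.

An LDLᵀ factorisation of A has diagonal entries -18, 5/9, -1.
That gives 1 positive, 2 negative pivots.
The rank is the number of nonzero pivots: 3.

3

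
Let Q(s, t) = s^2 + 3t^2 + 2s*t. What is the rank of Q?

Write A = [[1, 1], [1, 3]].
Congruent diagonalization of A (simultaneous row and column reduction) yields pivots 1, 2.
That gives 2 positive pivots.
The rank is the number of nonzero pivots: 2.

2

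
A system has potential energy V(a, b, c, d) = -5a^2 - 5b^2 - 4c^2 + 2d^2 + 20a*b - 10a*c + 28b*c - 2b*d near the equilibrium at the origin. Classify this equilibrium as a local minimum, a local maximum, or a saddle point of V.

The Hessian at the origin is H = [[-10, 20, -10, 0], [20, -10, 28, -2], [-10, 28, -8, 0], [0, -2, 0, 4]].
Applying the same elementary operations to the rows and columns of H produces a congruent diagonal matrix with entries -10, 30, -2/15, 6.
So there are 2 positive, 2 negative pivots.
H is indefinite, so the origin is a saddle point.

saddle point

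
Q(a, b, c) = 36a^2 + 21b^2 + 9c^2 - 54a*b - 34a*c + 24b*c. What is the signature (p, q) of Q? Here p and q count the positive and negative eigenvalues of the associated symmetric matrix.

The associated matrix is A = [[36, -27, -17], [-27, 21, 12], [-17, 12, 9]].
Congruent diagonalization of A (simultaneous row and column reduction) yields pivots 36, 3/4, 2/9.
So there are 3 positive pivots.

(3, 0)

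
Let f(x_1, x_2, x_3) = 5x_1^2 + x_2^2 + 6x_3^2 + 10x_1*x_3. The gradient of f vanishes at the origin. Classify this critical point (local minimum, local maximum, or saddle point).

The Hessian at the origin is H = [[10, 0, 10], [0, 2, 0], [10, 0, 12]].
An LDLᵀ factorisation of H has diagonal entries 10, 2, 2.
So there are 3 positive pivots.
H is positive definite, so the origin is a strict local minimum.

local minimum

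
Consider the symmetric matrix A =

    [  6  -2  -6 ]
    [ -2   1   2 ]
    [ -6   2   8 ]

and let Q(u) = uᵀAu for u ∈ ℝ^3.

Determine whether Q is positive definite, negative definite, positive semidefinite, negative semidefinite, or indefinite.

Leading principal minors: Δ_1 = 6, Δ_2 = 2, Δ_3 = 4.
All leading principal minors are positive, so by Sylvester's criterion Q is positive definite.

positive definite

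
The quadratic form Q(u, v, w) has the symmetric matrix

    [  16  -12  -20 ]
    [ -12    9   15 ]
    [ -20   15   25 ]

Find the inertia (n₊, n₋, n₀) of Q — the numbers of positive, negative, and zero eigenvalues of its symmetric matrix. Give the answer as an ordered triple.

(1, 0, 2)

Row-reducing A symmetrically gives the diagonal entries 16, 0, 0.
That gives 1 positive, 2 zero pivots.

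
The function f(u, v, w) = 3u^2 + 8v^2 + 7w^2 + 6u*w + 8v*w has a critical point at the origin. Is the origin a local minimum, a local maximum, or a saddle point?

local minimum

The Hessian at the origin is H = [[6, 0, 6], [0, 16, 8], [6, 8, 14]].
Row-reducing H symmetrically gives the diagonal entries 6, 16, 4.
So there are 3 positive pivots.
H is positive definite, so the origin is a strict local minimum.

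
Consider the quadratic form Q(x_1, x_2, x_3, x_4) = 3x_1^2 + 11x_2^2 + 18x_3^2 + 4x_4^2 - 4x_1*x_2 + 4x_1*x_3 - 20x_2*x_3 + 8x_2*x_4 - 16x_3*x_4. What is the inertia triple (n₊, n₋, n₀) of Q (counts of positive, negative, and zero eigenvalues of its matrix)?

The symmetric matrix is A = [[3, -2, 2, 0], [-2, 11, -10, 4], [2, -10, 18, -8], [0, 4, -8, 4]].
Symmetric row and column elimination reduces A to a congruent diagonal form with pivots 3, 29/3, 258/29, 20/129.
So there are 4 positive pivots.

(4, 0, 0)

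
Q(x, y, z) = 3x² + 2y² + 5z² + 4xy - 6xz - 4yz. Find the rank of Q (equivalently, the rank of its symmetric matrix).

The symmetric matrix is A = [[3, 2, -3], [2, 2, -2], [-3, -2, 5]].
Applying the same elementary operations to the rows and columns of A produces a congruent diagonal matrix with entries 3, 2/3, 2.
So there are 3 positive pivots.
The rank is the number of nonzero pivots: 3.

3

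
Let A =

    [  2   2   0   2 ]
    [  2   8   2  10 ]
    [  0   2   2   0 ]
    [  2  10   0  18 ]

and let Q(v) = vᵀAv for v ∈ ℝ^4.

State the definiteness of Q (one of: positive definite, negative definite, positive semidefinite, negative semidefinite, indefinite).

Congruent diagonalization of A (simultaneous row and column reduction) yields pivots 2, 6, 4/3, 0.
So there are 3 positive, 1 zero pivots.
Hence Q is positive semidefinite.

positive semidefinite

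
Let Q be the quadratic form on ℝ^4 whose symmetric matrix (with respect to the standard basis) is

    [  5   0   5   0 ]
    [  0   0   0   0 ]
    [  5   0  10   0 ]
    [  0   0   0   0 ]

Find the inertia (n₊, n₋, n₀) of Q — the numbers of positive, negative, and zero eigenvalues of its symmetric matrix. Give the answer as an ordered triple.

Symmetric row and column elimination reduces A to a congruent diagonal form with pivots 5, 0, 5, 0.
That gives 2 positive, 2 zero pivots.

(2, 0, 2)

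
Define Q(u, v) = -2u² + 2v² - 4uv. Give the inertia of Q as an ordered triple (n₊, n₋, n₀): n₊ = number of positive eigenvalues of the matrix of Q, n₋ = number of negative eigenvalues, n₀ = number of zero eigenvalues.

Write A = [[-2, -2], [-2, 2]].
Congruent diagonalization of A (simultaneous row and column reduction) yields pivots -2, 4.
So there are 1 positive, 1 negative pivots.

(1, 1, 0)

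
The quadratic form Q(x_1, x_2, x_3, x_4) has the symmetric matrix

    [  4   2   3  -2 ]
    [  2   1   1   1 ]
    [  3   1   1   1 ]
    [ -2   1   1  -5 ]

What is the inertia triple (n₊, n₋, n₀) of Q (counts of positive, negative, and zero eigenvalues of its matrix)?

(2, 2, 0)

By Sylvester's law of inertia any congruent diagonalization of A has 2 positive, 2 negative and 0 zero entries.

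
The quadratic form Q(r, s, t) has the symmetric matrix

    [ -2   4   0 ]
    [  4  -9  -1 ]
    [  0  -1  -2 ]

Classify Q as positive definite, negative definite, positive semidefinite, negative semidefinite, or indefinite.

negative definite

Symmetric row and column elimination reduces A to a congruent diagonal form with pivots -2, -1, -1.
Counting signs: 3 negative.
Hence Q is negative definite.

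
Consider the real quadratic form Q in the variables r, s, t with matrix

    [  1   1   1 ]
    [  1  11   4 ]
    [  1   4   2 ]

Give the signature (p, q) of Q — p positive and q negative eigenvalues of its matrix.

Symmetric row and column elimination reduces A to a congruent diagonal form with pivots 1, 10, 1/10.
So there are 3 positive pivots.

(3, 0)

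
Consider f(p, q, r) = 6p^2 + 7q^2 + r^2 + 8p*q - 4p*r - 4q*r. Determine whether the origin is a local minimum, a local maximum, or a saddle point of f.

The Hessian at the origin is H = [[12, 8, -4], [8, 14, -4], [-4, -4, 2]].
Congruent diagonalization of H (simultaneous row and column reduction) yields pivots 12, 26/3, 6/13.
Counting signs: 3 positive.
H is positive definite, so the origin is a strict local minimum.

local minimum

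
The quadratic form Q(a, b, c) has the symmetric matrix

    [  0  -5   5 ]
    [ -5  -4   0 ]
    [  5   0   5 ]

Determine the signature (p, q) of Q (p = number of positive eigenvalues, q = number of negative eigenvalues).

By Sylvester's law of inertia any congruent diagonalization of A has 2 positive, 1 negative and 0 zero entries.

(2, 1)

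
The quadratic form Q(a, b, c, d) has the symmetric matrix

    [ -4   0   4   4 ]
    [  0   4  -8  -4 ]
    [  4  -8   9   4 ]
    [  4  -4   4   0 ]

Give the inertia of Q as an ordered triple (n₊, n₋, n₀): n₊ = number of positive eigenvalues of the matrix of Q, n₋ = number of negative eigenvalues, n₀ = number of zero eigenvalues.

Row-reducing A symmetrically gives the diagonal entries -4, 4, -3, 0.
Counting signs: 1 positive, 2 negative, 1 zero.

(1, 2, 1)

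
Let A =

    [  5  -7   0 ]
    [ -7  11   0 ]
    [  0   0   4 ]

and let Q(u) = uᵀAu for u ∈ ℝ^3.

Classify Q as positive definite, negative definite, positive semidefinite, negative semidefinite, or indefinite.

positive definite

Leading principal minors: Δ_1 = 5, Δ_2 = 6, Δ_3 = 24.
All leading principal minors are positive, so by Sylvester's criterion Q is positive definite.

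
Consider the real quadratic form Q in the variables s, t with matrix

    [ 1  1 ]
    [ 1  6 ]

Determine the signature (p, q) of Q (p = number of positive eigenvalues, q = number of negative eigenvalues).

(2, 0)

Congruent diagonalization of A (simultaneous row and column reduction) yields pivots 1, 5.
So there are 2 positive pivots.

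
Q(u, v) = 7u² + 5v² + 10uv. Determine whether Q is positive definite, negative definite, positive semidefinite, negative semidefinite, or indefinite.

positive definite

The associated matrix is A = [[7, 5], [5, 5]].
An LDLᵀ factorisation of A has diagonal entries 7, 10/7.
So there are 2 positive pivots.
Hence Q is positive definite.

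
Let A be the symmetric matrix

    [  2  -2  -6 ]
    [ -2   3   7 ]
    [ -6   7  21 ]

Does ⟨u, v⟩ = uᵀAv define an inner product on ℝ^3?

yes

Leading principal minors: Δ_1 = 2, Δ_2 = 2, Δ_3 = 4.
All leading principal minors are positive, so by Sylvester's criterion Q is positive definite.
⟨·,·⟩ is an inner product exactly when A is positive definite.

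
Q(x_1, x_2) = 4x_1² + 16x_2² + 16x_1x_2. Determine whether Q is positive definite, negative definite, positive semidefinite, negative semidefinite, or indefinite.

positive semidefinite

The symmetric matrix of Q is [[4, 8], [8, 16]].
For the 2×2 matrix [[4, 8], [8, 16]]: det = 4·16 − (8)² = 0, trace = 20.
det = 0 so one eigenvalue is zero; the form is semidefinite with the sign of the trace.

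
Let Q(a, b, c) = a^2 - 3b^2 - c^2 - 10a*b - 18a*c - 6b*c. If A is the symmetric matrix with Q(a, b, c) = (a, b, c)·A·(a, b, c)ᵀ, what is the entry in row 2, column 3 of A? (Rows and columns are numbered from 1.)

The coefficient of b·c in Q is -6. For a symmetric A this equals A[2,3] + A[3,2] = 2·A[2,3].
So A[2,3] = -6/2 = -3.

-3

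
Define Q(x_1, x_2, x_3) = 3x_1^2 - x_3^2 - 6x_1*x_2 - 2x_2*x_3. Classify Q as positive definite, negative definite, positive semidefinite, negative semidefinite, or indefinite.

indefinite

Write A = [[3, -3, 0], [-3, 0, -1], [0, -1, -1]].
An LDLᵀ factorisation of A has diagonal entries 3, -3, -2/3.
That gives 1 positive, 2 negative pivots.
Hence Q is indefinite.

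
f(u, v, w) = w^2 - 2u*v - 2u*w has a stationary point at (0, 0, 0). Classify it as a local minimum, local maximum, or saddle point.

saddle point

The Hessian at the origin is H = [[0, -2, -2], [-2, 0, 0], [-2, 0, 2]].
H is indefinite, so the origin is a saddle point.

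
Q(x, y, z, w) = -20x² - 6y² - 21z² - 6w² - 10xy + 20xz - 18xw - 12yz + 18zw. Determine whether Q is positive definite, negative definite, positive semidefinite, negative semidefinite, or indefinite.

The symmetric matrix of Q is A = [[-20, -5, 10, -9], [-5, -6, -6, 0], [10, -6, -21, 9], [-9, 0, 9, -6]].
Leading principal minors: Δ_1 = -20, Δ_2 = 95, Δ_3 = -75, Δ_4 = 45.
The signs alternate starting with Δ_1 < 0, so by Sylvester's criterion Q is negative definite.

negative definite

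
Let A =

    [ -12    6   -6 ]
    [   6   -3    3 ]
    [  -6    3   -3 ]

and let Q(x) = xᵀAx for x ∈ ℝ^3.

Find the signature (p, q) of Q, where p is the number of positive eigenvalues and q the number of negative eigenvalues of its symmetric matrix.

(0, 1)

Row-reducing A symmetrically gives the diagonal entries -12, 0, 0.
That gives 1 negative, 2 zero pivots.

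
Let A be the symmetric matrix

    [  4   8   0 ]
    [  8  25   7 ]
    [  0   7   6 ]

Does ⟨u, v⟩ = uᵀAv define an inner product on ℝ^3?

yes

Leading principal minors: Δ_1 = 4, Δ_2 = 36, Δ_3 = 20.
All leading principal minors are positive, so by Sylvester's criterion Q is positive definite.
⟨·,·⟩ is an inner product exactly when A is positive definite.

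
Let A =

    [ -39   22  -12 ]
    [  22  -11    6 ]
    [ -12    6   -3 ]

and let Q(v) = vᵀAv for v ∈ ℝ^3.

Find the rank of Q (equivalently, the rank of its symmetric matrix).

3

Applying the same elementary operations to the rows and columns of A produces a congruent diagonal matrix with entries -39, 55/39, 3/11.
Counting signs: 2 positive, 1 negative.
The rank is the number of nonzero pivots: 3.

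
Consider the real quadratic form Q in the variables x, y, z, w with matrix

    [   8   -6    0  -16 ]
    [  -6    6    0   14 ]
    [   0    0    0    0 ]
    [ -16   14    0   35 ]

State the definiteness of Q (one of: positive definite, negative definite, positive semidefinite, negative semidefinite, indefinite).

positive semidefinite

Applying the same elementary operations to the rows and columns of A produces a congruent diagonal matrix with entries 8, 3/2, 0, 1/3.
That gives 3 positive, 1 zero pivots.
Hence Q is positive semidefinite.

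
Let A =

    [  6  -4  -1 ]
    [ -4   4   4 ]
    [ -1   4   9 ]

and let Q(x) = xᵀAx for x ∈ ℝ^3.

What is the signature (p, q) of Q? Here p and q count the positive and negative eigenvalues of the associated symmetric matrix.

An LDLᵀ factorisation of A has diagonal entries 6, 4/3, 1/2.
So there are 3 positive pivots.

(3, 0)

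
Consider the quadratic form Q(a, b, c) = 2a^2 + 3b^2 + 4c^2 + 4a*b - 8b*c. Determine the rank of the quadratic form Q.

Write A = [[2, 2, 0], [2, 3, -4], [0, -4, 4]].
Symmetric row and column elimination reduces A to a congruent diagonal form with pivots 2, 1, -12.
That gives 2 positive, 1 negative pivots.
The rank is the number of nonzero pivots: 3.

3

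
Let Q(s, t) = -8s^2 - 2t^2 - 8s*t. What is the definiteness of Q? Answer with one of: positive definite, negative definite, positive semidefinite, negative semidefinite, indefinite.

negative semidefinite

The associated matrix is A = [[-8, -4], [-4, -2]].
Congruent diagonalization of A (simultaneous row and column reduction) yields pivots -8, 0.
That gives 1 negative, 1 zero pivots.
Hence Q is negative semidefinite.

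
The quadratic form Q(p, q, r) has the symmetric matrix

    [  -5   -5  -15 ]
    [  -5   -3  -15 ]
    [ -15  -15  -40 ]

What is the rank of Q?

3

Row-reducing A symmetrically gives the diagonal entries -5, 2, 5.
That gives 2 positive, 1 negative pivots.
The rank is the number of nonzero pivots: 3.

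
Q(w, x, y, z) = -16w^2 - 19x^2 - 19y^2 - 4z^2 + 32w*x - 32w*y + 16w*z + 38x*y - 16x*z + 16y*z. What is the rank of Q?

2

Write A = [[-16, 16, -16, 8], [16, -19, 19, -8], [-16, 19, -19, 8], [8, -8, 8, -4]].
Symmetric row and column elimination reduces A to a congruent diagonal form with pivots -16, -3, 0, 0.
So there are 2 negative, 2 zero pivots.
The rank is the number of nonzero pivots: 2.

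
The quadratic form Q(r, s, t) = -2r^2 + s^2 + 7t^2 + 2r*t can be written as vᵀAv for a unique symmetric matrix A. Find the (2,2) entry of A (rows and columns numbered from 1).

1

The coefficient of s^2 in Q is 1, and that is exactly A[2,2].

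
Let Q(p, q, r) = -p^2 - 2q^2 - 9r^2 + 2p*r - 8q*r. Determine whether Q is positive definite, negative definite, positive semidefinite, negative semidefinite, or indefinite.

The symmetric matrix is A = [[-1, 0, 1], [0, -2, -4], [1, -4, -9]].
Symmetric row and column elimination reduces A to a congruent diagonal form with pivots -1, -2, 0.
That gives 2 negative, 1 zero pivots.
Hence Q is negative semidefinite.

negative semidefinite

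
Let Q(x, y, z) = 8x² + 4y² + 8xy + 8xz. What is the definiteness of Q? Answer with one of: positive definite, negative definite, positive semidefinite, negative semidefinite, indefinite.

indefinite

The symmetric matrix is A = [[8, 4, 4], [4, 4, 0], [4, 0, 0]].
Row-reducing A symmetrically gives the diagonal entries 8, 2, -4.
Counting signs: 2 positive, 1 negative.
Hence Q is indefinite.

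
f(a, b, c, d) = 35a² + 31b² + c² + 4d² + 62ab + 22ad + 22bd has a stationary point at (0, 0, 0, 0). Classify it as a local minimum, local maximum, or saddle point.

The Hessian at the origin is H = [[70, 62, 0, 22], [62, 62, 0, 22], [0, 0, 2, 0], [22, 22, 0, 8]].
An LDLᵀ factorisation of H has diagonal entries 70, 248/35, 2, 6/31.
That gives 4 positive pivots.
H is positive definite, so the origin is a strict local minimum.

local minimum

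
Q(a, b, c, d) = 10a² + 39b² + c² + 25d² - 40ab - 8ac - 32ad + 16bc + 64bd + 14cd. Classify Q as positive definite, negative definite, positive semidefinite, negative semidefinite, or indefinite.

Write A = [[10, -20, -4, -16], [-20, 39, 8, 32], [-4, 8, 1, 7], [-16, 32, 7, 25]].
Row-reducing A symmetrically gives the diagonal entries 10, -1, -3/5, 0.
That gives 1 positive, 2 negative, 1 zero pivots.
Hence Q is indefinite.

indefinite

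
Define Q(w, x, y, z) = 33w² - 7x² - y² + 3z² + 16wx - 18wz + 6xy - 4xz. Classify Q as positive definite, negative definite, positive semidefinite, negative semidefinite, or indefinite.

indefinite

Write A = [[33, 8, 0, -9], [8, -7, 3, -2], [0, 3, -1, 0], [-9, -2, 0, 3]].
Applying the same elementary operations to the rows and columns of A produces a congruent diagonal matrix with entries 33, -295/33, 2/295, 0.
That gives 2 positive, 1 negative, 1 zero pivots.
Hence Q is indefinite.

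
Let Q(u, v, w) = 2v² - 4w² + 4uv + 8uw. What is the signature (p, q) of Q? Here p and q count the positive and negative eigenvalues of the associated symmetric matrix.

(2, 1)

The symmetric matrix is A = [[0, 2, 4], [2, 2, 0], [4, 0, -4]].
By Sylvester's law of inertia any congruent diagonalization of A has 2 positive, 1 negative and 0 zero entries.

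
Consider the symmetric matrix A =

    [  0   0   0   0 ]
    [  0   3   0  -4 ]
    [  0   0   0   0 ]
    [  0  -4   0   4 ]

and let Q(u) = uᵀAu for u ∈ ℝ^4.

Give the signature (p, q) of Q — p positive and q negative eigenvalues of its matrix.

(1, 1)

Congruent diagonalization of A (simultaneous row and column reduction) yields pivots 0, 3, 0, -4/3.
That gives 1 positive, 1 negative, 2 zero pivots.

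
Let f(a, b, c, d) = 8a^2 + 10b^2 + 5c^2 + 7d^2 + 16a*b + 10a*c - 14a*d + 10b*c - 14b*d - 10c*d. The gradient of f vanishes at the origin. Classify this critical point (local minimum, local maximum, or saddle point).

The Hessian at the origin is H = [[16, 16, 10, -14], [16, 20, 10, -14], [10, 10, 10, -10], [-14, -14, -10, 14]].
An LDLᵀ factorisation of H has diagonal entries 16, 4, 15/4, 4/3.
That gives 4 positive pivots.
H is positive definite, so the origin is a strict local minimum.

local minimum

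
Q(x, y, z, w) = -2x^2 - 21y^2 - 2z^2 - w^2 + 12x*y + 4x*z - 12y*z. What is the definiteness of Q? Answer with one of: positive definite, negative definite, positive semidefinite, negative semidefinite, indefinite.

negative semidefinite

Write A = [[-2, 6, 2, 0], [6, -21, -6, 0], [2, -6, -2, 0], [0, 0, 0, -1]].
Symmetric row and column elimination reduces A to a congruent diagonal form with pivots -2, -3, 0, -1.
That gives 3 negative, 1 zero pivots.
Hence Q is negative semidefinite.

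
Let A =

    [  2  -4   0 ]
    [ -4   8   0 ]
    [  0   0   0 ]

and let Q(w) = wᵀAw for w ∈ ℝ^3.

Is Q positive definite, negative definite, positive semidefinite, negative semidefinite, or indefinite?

positive semidefinite

Row-reducing A symmetrically gives the diagonal entries 2, 0, 0.
That gives 1 positive, 2 zero pivots.
Hence Q is positive semidefinite.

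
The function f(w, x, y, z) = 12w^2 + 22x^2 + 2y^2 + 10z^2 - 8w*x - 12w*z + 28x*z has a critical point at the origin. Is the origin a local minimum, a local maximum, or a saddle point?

The Hessian at the origin is H = [[24, -8, 0, -12], [-8, 44, 0, 28], [0, 0, 4, 0], [-12, 28, 0, 20]].
Applying the same elementary operations to the rows and columns of H produces a congruent diagonal matrix with entries 24, 124/3, 4, 2/31.
Counting signs: 4 positive.
H is positive definite, so the origin is a strict local minimum.

local minimum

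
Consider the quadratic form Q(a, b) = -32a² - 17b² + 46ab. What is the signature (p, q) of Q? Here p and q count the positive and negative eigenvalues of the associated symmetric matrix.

(0, 2)

Write A = [[-32, 23], [23, -17]].
Row-reducing A symmetrically gives the diagonal entries -32, -15/32.
So there are 2 negative pivots.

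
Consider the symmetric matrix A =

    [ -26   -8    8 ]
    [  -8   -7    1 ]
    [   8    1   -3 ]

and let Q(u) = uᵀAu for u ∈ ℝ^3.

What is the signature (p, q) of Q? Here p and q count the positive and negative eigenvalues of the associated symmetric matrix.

Row-reducing A symmetrically gives the diagonal entries -26, -59/13, -4/59.
That gives 3 negative pivots.

(0, 3)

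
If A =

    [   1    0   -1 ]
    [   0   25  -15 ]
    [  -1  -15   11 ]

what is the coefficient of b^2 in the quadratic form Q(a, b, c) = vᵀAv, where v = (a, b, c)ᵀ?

25

The coefficient of b^2 is the diagonal entry A[2,2] = 25.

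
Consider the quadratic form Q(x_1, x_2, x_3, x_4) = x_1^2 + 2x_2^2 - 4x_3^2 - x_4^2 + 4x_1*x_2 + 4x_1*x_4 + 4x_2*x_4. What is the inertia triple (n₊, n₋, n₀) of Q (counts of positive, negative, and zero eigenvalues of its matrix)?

(1, 3, 0)

Write A = [[1, 2, 0, 2], [2, 2, 0, 2], [0, 0, -4, 0], [2, 2, 0, -1]].
An LDLᵀ factorisation of A has diagonal entries 1, -2, -4, -3.
Counting signs: 1 positive, 3 negative.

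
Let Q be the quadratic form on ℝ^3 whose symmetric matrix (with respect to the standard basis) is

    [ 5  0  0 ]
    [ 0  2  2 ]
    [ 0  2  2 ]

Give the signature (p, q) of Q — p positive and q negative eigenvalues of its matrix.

Row-reducing A symmetrically gives the diagonal entries 5, 2, 0.
Counting signs: 2 positive, 1 zero.

(2, 0)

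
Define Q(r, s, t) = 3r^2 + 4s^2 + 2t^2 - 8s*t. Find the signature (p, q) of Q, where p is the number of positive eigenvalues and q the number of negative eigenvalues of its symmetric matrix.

The associated matrix is A = [[3, 0, 0], [0, 4, -4], [0, -4, 2]].
Row-reducing A symmetrically gives the diagonal entries 3, 4, -2.
That gives 2 positive, 1 negative pivots.

(2, 1)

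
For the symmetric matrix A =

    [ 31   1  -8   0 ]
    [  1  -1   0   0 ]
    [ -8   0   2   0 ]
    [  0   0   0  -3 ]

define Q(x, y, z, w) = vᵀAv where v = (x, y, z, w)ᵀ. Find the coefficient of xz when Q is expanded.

-16

The coefficient of xz is A[1,3] + A[3,1] = 2·(-8) = -16.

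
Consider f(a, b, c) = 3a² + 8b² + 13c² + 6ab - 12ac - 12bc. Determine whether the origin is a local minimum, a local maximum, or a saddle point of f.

local minimum

The Hessian at the origin is H = [[6, 6, -12], [6, 16, -12], [-12, -12, 26]].
An LDLᵀ factorisation of H has diagonal entries 6, 10, 2.
That gives 3 positive pivots.
H is positive definite, so the origin is a strict local minimum.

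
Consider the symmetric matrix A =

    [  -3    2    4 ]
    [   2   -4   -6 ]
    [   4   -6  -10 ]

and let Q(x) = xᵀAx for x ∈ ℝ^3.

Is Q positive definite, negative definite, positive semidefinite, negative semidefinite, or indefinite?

negative definite

Leading principal minors: Δ_1 = -3, Δ_2 = 8, Δ_3 = -4.
The signs alternate starting with Δ_1 < 0, so by Sylvester's criterion Q is negative definite.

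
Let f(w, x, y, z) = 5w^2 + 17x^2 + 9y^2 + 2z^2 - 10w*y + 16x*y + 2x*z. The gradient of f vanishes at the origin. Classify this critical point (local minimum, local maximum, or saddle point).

local minimum

The Hessian at the origin is H = [[10, 0, -10, 0], [0, 34, 16, 2], [-10, 16, 18, 0], [0, 2, 0, 4]].
Congruent diagonalization of H (simultaneous row and column reduction) yields pivots 10, 34, 8/17, 2.
Counting signs: 4 positive.
H is positive definite, so the origin is a strict local minimum.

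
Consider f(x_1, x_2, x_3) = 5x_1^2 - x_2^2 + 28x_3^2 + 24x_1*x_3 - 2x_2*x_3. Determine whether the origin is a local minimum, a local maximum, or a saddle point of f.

saddle point

The Hessian at the origin is H = [[10, 0, 24], [0, -2, -2], [24, -2, 56]].
Applying the same elementary operations to the rows and columns of H produces a congruent diagonal matrix with entries 10, -2, 2/5.
So there are 2 positive, 1 negative pivots.
H is indefinite, so the origin is a saddle point.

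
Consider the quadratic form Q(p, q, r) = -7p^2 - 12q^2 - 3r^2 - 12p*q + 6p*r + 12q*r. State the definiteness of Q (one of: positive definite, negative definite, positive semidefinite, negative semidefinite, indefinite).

Write A = [[-7, -6, 3], [-6, -12, 6], [3, 6, -3]].
Symmetric row and column elimination reduces A to a congruent diagonal form with pivots -7, -48/7, 0.
So there are 2 negative, 1 zero pivots.
Hence Q is negative semidefinite.

negative semidefinite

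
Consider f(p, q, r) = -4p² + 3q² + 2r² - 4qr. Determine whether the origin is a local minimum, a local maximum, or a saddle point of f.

The Hessian at the origin is H = [[-8, 0, 0], [0, 6, -4], [0, -4, 4]].
An LDLᵀ factorisation of H has diagonal entries -8, 6, 4/3.
So there are 2 positive, 1 negative pivots.
H is indefinite, so the origin is a saddle point.

saddle point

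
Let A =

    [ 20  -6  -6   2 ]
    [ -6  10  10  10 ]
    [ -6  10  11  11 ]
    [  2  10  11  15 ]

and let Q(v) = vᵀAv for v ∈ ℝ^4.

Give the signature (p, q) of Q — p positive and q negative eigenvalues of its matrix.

(4, 0)

Row-reducing A symmetrically gives the diagonal entries 20, 41/5, 1, 4/41.
Counting signs: 4 positive.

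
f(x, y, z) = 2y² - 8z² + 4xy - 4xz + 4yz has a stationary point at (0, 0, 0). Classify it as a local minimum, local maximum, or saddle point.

saddle point

The Hessian at the origin is H = [[0, 4, -4], [4, 4, 4], [-4, 4, -16]].
H is indefinite, so the origin is a saddle point.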